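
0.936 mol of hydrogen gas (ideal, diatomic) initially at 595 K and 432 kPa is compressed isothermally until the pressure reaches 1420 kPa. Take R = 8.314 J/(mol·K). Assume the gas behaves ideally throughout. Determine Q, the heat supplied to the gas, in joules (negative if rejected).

-5510 J

V₁ = nRT₁/P₁ = 0.936×8.314×595/432 = 10.7 L.
Isothermal: T stays 595 K; PV = const ⇒ V₂ = 3.26 L, P₂ = 1420 kPa.
ΔU = 0 (ideal gas, T constant).
W = nRT ln(V₂/V₁) = 0.936×8.314×595×ln(0.304) = -5510 J.
Q = ΔU + W = -5510 J.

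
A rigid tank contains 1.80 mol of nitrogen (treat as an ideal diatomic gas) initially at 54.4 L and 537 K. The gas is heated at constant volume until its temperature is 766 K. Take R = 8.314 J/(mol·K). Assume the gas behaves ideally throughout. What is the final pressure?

211 kPa

P₁ = nRT₁/V₁ = 1.80×8.314×537/54.4 = 148 kPa.
Isochoric: V stays 54.4 L; P/T = const ⇒ T₂ = 766 K, P₂ = 211 kPa.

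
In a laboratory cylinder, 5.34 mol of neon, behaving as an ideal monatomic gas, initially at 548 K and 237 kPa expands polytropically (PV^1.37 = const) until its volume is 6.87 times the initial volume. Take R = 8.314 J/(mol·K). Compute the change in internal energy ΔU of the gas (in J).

-18600 J

V₁ = nRT₁/P₁ = 5.34×8.314×548/237 = 103 L.
Polytropic n=1.37: T₂ = T₁(V₁/V₂)^(n−1) = 548×(0.146)^0.37 = 269 K; P₂ = P₁(V₁/V₂)^n = 16.9 kPa.
For an ideal gas ΔU = nCvΔT with Cv = (3/2)R = 12.5 J/(mol·K).
ΔU = 5.34×12.5×(269−548) = -18600 J.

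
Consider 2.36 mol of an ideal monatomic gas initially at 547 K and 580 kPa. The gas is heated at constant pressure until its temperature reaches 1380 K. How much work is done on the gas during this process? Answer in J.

-16300 J

V₁ = nRT₁/P₁ = 2.36×8.314×547/580 = 18.5 L.
Isobaric: P stays 580 kPa; V/T = const ⇒ T₂ = 1380 K, V₂ = 46.7 L.
W = PΔV = 580×(46.7−18.5) kPa·L = 16300 J.
Work done on the gas = −W_by = -16300 J.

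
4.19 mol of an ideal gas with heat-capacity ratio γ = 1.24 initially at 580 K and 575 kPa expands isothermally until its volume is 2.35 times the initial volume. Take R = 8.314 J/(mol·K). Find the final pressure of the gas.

245 kPa

V₁ = nRT₁/P₁ = 4.19×8.314×580/575 = 35.1 L.
Isothermal: T stays 580 K; PV = const ⇒ V₂ = 82.6 L, P₂ = 245 kPa.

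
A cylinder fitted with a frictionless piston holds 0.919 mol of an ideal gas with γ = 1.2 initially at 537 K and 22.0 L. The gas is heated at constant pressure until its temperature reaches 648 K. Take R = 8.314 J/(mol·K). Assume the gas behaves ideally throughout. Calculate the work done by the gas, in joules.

P₁ = nRT₁/V₁ = 0.919×8.314×537/22.0 = 186 kPa.
Isobaric: P stays 186 kPa; V/T = const ⇒ T₂ = 648 K, V₂ = 26.5 L.
W = PΔV = 186×(26.5−22.0) kPa·L = 848 J.

848 J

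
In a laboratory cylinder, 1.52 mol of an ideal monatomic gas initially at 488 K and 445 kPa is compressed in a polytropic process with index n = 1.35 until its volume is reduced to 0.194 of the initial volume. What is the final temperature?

866 K

V₁ = nRT₁/P₁ = 1.52×8.314×488/445 = 13.9 L.
Polytropic n=1.35: T₂ = T₁(V₁/V₂)^(n−1) = 488×(5.15)^0.35 = 866 K; P₂ = P₁(V₁/V₂)^n = 4070 kPa.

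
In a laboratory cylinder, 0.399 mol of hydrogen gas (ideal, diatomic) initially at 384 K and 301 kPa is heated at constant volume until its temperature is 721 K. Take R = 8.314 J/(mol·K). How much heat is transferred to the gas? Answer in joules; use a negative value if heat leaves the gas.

V₁ = nRT₁/P₁ = 0.399×8.314×384/301 = 4.23 L.
Isochoric: V stays 4.23 L; P/T = const ⇒ T₂ = 721 K, P₂ = 565 kPa.
W = 0 (no volume change).
ΔU = nCvΔT = 0.399×20.8×(721−384) = 2790 J.
Q = ΔU = 2790 J.

2790 J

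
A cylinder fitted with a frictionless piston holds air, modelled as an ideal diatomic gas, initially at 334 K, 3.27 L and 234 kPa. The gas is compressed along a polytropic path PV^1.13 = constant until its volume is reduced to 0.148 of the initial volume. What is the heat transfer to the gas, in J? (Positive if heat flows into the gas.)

-1120 J

n = P₁V₁/(RT₁) = 234×3.27/(8.314×334) = 0.276 mol.
Polytropic n=1.13: T₂ = T₁(V₁/V₂)^(n−1) = 334×(6.76)^0.13 = 428 K; P₂ = P₁(V₁/V₂)^n = 2030 kPa.
W = (P₁V₁−P₂V₂)/(n−1) = (234×3.27−2030×0.484)/0.13 = -1660 J.
ΔU = nCvΔT = 0.276×20.8×(428−334) = 539 J.
Q = ΔU + W = -1120 J.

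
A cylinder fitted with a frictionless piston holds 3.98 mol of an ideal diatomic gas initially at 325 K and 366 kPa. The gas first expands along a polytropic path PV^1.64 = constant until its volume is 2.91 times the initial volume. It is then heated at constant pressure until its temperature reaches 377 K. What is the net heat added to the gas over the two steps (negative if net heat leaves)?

V₁ = nRT₁/P₁ = 3.98×8.314×325/366 = 29.4 L.
Step 1 — Polytropic n=1.64: T₂ = T₁(V₁/V₂)^(n−1) = 325×(0.344)^0.64 = 164 K; P₂ = P₁(V₁/V₂)^n = 63.5 kPa.
W = (P₁V₁−P₂V₂)/(n−1) = (366×29.4−63.5×85.5)/0.64 = 8320 J.
ΔU = nCvΔT = 3.98×20.8×(164−325) = -13300 J.
Q = ΔU + W = -4990 J.
State after step 1: P = 63.5 kPa, V = 85.5 L, T = 164 K.
Step 2 — Isobaric: P stays 63.5 kPa; V/T = const ⇒ T₂ = 377 K, V₂ = 196 L.
W = PΔV = 63.5×(196−85.5) kPa·L = 7050 J.
ΔU = nCvΔT = 3.98×20.8×(377−164) = 17600 J.
Q = ΔU + W = nCpΔT = 24700 J.
Net over both steps: W = 15400 J, Q = 19700 J, ΔU = 4300 J.

19700 J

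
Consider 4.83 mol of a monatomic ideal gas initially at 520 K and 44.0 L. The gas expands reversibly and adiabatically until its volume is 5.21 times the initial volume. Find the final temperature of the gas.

P₁ = nRT₁/V₁ = 4.83×8.314×520/44.0 = 475 kPa.
Adiabatic: TV^(γ−1) = const ⇒ T₂ = 520×(0.192)^0.667 = 173 K; PV^γ = const ⇒ P₂ = 30.3 kPa.

173 K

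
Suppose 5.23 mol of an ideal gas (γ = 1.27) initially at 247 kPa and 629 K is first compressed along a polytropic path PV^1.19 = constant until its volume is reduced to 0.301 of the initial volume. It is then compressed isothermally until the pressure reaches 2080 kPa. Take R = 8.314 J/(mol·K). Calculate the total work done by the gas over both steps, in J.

V₁ = nRT₁/P₁ = 5.23×8.314×629/247 = 111 L.
Step 1 — Polytropic n=1.19: T₂ = T₁(V₁/V₂)^(n−1) = 629×(3.32)^0.19 = 790 K; P₂ = P₁(V₁/V₂)^n = 1030 kPa.
W = (P₁V₁−P₂V₂)/(n−1) = (247×111−1030×33.3)/0.19 = -36900 J.
ΔU = nCvΔT = 5.23×30.8×(790−629) = 26000 J.
Q = ΔU + W = -10900 J.
State after step 1: P = 1030 kPa, V = 33.3 L, T = 790 K.
Step 2 — Isothermal: T stays 790 K; PV = const ⇒ V₂ = 16.5 L, P₂ = 2080 kPa.
ΔU = 0 (ideal gas, T constant).
W = nRT ln(V₂/V₁) = 5.23×8.314×790×ln(0.496) = -24100 J.
Q = ΔU + W = -24100 J.
Net over both steps: W = -61000 J, Q = -35000 J, ΔU = 26000 J.

-61000 J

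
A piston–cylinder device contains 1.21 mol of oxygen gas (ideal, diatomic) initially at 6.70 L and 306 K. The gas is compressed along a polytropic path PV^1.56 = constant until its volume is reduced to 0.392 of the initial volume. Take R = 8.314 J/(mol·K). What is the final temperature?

P₁ = nRT₁/V₁ = 1.21×8.314×306/6.70 = 459 kPa.
Polytropic n=1.56: T₂ = T₁(V₁/V₂)^(n−1) = 306×(2.55)^0.56 = 517 K; P₂ = P₁(V₁/V₂)^n = 1980 kPa.

517 K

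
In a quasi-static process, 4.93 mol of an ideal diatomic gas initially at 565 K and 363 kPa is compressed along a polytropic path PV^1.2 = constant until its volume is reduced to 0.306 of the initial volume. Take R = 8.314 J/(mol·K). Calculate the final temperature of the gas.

V₁ = nRT₁/P₁ = 4.93×8.314×565/363 = 63.8 L.
Polytropic n=1.2: T₂ = T₁(V₁/V₂)^(n−1) = 565×(3.27)^0.20 = 716 K; P₂ = P₁(V₁/V₂)^n = 1500 kPa.

716 K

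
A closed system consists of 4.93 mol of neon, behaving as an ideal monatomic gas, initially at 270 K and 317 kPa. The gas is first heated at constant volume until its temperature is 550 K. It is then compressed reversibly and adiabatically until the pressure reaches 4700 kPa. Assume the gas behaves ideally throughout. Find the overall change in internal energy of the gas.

58200 J

V₁ = nRT₁/P₁ = 4.93×8.314×270/317 = 34.9 L.
Step 1 — Isochoric: V stays 34.9 L; P/T = const ⇒ T₂ = 550 K, P₂ = 646 kPa.
W = 0 (no volume change).
ΔU = nCvΔT = 4.93×12.5×(550−270) = 17200 J.
Q = ΔU = 17200 J.
State after step 1: P = 646 kPa, V = 34.9 L, T = 550 K.
Step 2 — Adiabatic: T₂/T₁ = (P₂/P₁)^((γ−1)/γ) ⇒ T₂ = 550×(7.28)^0.400 = 1220 K; V₂ = 10.6 L.
ΔU = nCvΔT = 4.93×12.5×(1220−550) = 41000 J.
Q = 0 for an adiabatic process, so W = −ΔU = -41000 J.
Net over both steps: W = -41000 J, Q = 17200 J, ΔU = 58200 J.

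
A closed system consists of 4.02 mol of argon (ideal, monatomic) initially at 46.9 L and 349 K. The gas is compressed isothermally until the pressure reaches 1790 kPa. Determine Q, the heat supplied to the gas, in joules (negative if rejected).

-23000 J

P₁ = nRT₁/V₁ = 4.02×8.314×349/46.9 = 249 kPa.
Isothermal: T stays 349 K; PV = const ⇒ V₂ = 6.52 L, P₂ = 1790 kPa.
ΔU = 0 (ideal gas, T constant).
W = nRT ln(V₂/V₁) = 4.02×8.314×349×ln(0.139) = -23000 J.
Q = ΔU + W = -23000 J.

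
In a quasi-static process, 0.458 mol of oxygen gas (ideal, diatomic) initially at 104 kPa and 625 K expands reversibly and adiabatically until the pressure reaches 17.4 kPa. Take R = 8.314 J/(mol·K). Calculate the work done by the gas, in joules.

2380 J

V₁ = nRT₁/P₁ = 0.458×8.314×625/104 = 22.9 L.
Adiabatic: T₂/T₁ = (P₂/P₁)^((γ−1)/γ) ⇒ T₂ = 625×(0.167)^0.286 = 375 K; V₂ = 82.1 L.
ΔU = nCvΔT = 0.458×20.8×(375−625) = -2380 J.
Q = 0 for an adiabatic process, so W = −ΔU = 2380 J.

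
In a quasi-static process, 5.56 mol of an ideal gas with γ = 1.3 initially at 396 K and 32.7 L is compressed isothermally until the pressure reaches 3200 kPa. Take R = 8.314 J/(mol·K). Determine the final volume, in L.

5.72 L

P₁ = nRT₁/V₁ = 5.56×8.314×396/32.7 = 560 kPa.
Isothermal: T stays 396 K; PV = const ⇒ V₂ = 5.72 L, P₂ = 3200 kPa.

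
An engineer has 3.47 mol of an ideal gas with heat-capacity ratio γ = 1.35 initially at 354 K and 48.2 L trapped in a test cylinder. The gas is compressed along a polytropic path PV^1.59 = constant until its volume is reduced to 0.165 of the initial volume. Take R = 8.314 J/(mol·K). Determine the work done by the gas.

-32800 J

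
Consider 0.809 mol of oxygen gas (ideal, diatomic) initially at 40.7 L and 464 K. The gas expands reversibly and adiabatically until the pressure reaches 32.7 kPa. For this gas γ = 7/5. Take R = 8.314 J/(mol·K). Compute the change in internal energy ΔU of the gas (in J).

P₁ = nRT₁/V₁ = 0.809×8.314×464/40.7 = 76.7 kPa.
Adiabatic: T₂/T₁ = (P₂/P₁)^((γ−1)/γ) ⇒ T₂ = 464×(0.426)^0.286 = 364 K; V₂ = 74.8 L.
For an ideal gas ΔU = nCvΔT with Cv = (5/2)R = 20.8 J/(mol·K).
ΔU = 0.809×20.8×(364−464) = -1690 J.

-1690 J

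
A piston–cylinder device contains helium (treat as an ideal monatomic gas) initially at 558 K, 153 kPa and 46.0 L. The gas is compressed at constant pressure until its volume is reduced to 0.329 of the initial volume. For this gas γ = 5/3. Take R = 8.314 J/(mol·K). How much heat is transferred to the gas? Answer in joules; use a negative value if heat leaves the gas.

-11800 J

n = P₁V₁/(RT₁) = 153×46.0/(8.314×558) = 1.52 mol.
Isobaric: P stays 153 kPa; V/T = const ⇒ T₂ = 184 K, V₂ = 15.1 L.
W = PΔV = 153×(15.1−46.0) kPa·L = -4720 J.
ΔU = nCvΔT = 1.52×12.5×(184−558) = -7080 J.
Q = ΔU + W = nCpΔT = -11800 J.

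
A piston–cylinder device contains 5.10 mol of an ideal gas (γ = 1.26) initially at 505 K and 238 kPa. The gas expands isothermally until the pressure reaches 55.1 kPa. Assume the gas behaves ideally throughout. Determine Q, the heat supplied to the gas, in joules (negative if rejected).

V₁ = nRT₁/P₁ = 5.10×8.314×505/238 = 90.0 L.
Isothermal: T stays 505 K; PV = const ⇒ V₂ = 389 L, P₂ = 55.1 kPa.
ΔU = 0 (ideal gas, T constant).
W = nRT ln(V₂/V₁) = 5.10×8.314×505×ln(4.32) = 31300 J.
Q = ΔU + W = 31300 J.

31300 J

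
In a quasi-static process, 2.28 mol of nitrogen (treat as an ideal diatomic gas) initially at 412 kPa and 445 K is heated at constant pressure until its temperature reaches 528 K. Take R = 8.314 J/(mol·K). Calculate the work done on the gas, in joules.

-1570 J

V₁ = nRT₁/P₁ = 2.28×8.314×445/412 = 20.5 L.
Isobaric: P stays 412 kPa; V/T = const ⇒ T₂ = 528 K, V₂ = 24.3 L.
W = PΔV = 412×(24.3−20.5) kPa·L = 1570 J.
Work done on the gas = −W_by = -1570 J.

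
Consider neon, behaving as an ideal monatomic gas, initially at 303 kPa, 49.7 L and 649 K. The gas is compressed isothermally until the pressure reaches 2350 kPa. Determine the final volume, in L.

Isothermal: T stays 649 K; PV = const ⇒ V₂ = 6.41 L, P₂ = 2350 kPa.

6.41 L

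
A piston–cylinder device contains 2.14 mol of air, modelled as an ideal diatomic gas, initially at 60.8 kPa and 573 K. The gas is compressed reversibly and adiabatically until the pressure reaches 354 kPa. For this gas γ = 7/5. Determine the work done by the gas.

-16700 J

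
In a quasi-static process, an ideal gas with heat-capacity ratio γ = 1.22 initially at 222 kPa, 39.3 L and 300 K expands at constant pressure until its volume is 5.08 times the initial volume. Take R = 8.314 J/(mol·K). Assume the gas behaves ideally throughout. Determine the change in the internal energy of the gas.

162000 J

n = P₁V₁/(RT₁) = 222×39.3/(8.314×300) = 3.50 mol.
Isobaric: P stays 222 kPa; V/T = const ⇒ T₂ = 1520 K, V₂ = 200 L.
For an ideal gas ΔU = nCvΔT with Cv = R/(γ−1) = 37.8 J/(mol·K).
ΔU = 3.50×37.8×(1520−300) = 162000 J.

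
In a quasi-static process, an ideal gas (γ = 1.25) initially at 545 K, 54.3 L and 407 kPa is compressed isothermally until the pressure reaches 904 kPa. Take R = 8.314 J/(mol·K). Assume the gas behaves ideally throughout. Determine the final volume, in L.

Isothermal: T stays 545 K; PV = const ⇒ V₂ = 24.4 L, P₂ = 904 kPa.

24.4 L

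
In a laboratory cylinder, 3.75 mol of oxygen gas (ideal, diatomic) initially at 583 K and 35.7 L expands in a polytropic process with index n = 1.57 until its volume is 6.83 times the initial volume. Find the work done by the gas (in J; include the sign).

P₁ = nRT₁/V₁ = 3.75×8.314×583/35.7 = 509 kPa.
Polytropic n=1.57: T₂ = T₁(V₁/V₂)^(n−1) = 583×(0.146)^0.57 = 195 K; P₂ = P₁(V₁/V₂)^n = 24.9 kPa.
W = (P₁V₁−P₂V₂)/(n−1) = (509×35.7−24.9×244)/0.57 = 21200 J.

21200 J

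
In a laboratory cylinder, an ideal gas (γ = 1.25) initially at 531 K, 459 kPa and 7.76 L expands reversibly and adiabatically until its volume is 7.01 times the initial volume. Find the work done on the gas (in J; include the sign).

n = P₁V₁/(RT₁) = 459×7.76/(8.314×531) = 0.807 mol.
Adiabatic: TV^(γ−1) = const ⇒ T₂ = 531×(0.143)^0.250 = 326 K; PV^γ = const ⇒ P₂ = 40.2 kPa.
ΔU = nCvΔT = 0.807×33.3×(326−531) = -5490 J.
Q = 0 for an adiabatic process, so W = −ΔU = 5490 J.
Work done on the gas = −W_by = -5490 J.

-5490 J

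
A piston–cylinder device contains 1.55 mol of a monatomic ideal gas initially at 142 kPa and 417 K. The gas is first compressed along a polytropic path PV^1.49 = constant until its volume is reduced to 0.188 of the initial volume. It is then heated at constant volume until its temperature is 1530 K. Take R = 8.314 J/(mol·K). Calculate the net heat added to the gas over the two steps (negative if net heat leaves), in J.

7610 J

V₁ = nRT₁/P₁ = 1.55×8.314×417/142 = 37.8 L.
Step 1 — Polytropic n=1.49: T₂ = T₁(V₁/V₂)^(n−1) = 417×(5.32)^0.49 = 946 K; P₂ = P₁(V₁/V₂)^n = 1710 kPa.
W = (P₁V₁−P₂V₂)/(n−1) = (142×37.8−1710×7.11)/0.49 = -13900 J.
ΔU = nCvΔT = 1.55×12.5×(946−417) = 10200 J.
Q = ΔU + W = -3690 J.
State after step 1: P = 1710 kPa, V = 7.11 L, T = 946 K.
Step 2 — Isochoric: V stays 7.11 L; P/T = const ⇒ T₂ = 1530 K, P₂ = 2770 kPa.
W = 0 (no volume change).
ΔU = nCvΔT = 1.55×12.5×(1530−946) = 11300 J.
Q = ΔU = 11300 J.
Net over both steps: W = -13900 J, Q = 7610 J, ΔU = 21500 J.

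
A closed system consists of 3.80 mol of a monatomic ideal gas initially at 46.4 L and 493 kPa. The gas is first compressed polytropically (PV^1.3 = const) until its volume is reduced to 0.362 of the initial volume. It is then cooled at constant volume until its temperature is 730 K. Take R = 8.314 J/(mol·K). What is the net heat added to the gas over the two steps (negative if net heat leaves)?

-26900 J

T₁ = P₁V₁/(nR) = 493×46.4/(3.80×8.314) = 724 K.
Step 1 — Polytropic n=1.3: T₂ = T₁(V₁/V₂)^(n−1) = 724×(2.76)^0.30 = 982 K; P₂ = P₁(V₁/V₂)^n = 1850 kPa.
W = (P₁V₁−P₂V₂)/(n−1) = (493×46.4−1850×16.8)/0.30 = -27200 J.
ΔU = nCvΔT = 3.80×12.5×(982−724) = 12200 J.
Q = ΔU + W = -14900 J.
State after step 1: P = 1850 kPa, V = 16.8 L, T = 982 K.
Step 2 — Isochoric: V stays 16.8 L; P/T = const ⇒ T₂ = 730 K, P₂ = 1370 kPa.
W = 0 (no volume change).
ΔU = nCvΔT = 3.80×12.5×(730−982) = -11900 J.
Q = ΔU = -11900 J.
Net over both steps: W = -27200 J, Q = -26900 J, ΔU = 282 J.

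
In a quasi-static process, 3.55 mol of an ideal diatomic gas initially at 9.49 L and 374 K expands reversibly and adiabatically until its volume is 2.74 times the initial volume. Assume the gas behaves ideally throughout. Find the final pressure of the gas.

284 kPa

P₁ = nRT₁/V₁ = 3.55×8.314×374/9.49 = 1160 kPa.
Adiabatic: TV^(γ−1) = const ⇒ T₂ = 374×(0.365)^0.400 = 250 K; PV^γ = const ⇒ P₂ = 284 kPa.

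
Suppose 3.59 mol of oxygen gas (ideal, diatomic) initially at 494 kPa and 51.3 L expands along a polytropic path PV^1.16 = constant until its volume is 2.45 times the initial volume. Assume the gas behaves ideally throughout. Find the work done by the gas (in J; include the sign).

T₁ = P₁V₁/(nR) = 494×51.3/(3.59×8.314) = 849 K.
Polytropic n=1.16: T₂ = T₁(V₁/V₂)^(n−1) = 849×(0.408)^0.16 = 736 K; P₂ = P₁(V₁/V₂)^n = 175 kPa.
W = (P₁V₁−P₂V₂)/(n−1) = (494×51.3−175×126)/0.16 = 21200 J.

21200 J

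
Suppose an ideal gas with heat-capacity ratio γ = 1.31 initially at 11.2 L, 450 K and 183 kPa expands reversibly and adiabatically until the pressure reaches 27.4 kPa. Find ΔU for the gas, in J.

-2390 J

n = P₁V₁/(RT₁) = 183×11.2/(8.314×450) = 0.548 mol.
Adiabatic: T₂/T₁ = (P₂/P₁)^((γ−1)/γ) ⇒ T₂ = 450×(0.150)^0.237 = 287 K; V₂ = 47.7 L.
For an ideal gas ΔU = nCvΔT with Cv = R/(γ−1) = 26.8 J/(mol·K).
ΔU = 0.548×26.8×(287−450) = -2390 J.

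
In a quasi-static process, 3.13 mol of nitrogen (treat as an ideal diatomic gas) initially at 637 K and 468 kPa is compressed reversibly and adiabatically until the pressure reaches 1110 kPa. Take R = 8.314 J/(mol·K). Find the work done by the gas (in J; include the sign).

-11600 J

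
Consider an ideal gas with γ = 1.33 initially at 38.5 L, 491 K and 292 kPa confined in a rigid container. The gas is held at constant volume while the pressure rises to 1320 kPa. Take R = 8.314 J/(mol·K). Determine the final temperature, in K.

Isochoric: V stays 38.5 L; P/T = const ⇒ T₂ = 2220 K, P₂ = 1320 kPa.

2220 K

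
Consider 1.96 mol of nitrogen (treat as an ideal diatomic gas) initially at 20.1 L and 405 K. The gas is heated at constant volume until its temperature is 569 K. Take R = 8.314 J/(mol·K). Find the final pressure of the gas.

P₁ = nRT₁/V₁ = 1.96×8.314×405/20.1 = 328 kPa.
Isochoric: V stays 20.1 L; P/T = const ⇒ T₂ = 569 K, P₂ = 461 kPa.

461 kPa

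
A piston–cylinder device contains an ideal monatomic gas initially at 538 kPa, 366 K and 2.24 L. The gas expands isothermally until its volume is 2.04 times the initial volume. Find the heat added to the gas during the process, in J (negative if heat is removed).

859 J

n = P₁V₁/(RT₁) = 538×2.24/(8.314×366) = 0.396 mol.
Isothermal: T stays 366 K; PV = const ⇒ V₂ = 4.57 L, P₂ = 264 kPa.
ΔU = 0 (ideal gas, T constant).
W = nRT ln(V₂/V₁) = 0.396×8.314×366×ln(2.04) = 859 J.
Q = ΔU + W = 859 J.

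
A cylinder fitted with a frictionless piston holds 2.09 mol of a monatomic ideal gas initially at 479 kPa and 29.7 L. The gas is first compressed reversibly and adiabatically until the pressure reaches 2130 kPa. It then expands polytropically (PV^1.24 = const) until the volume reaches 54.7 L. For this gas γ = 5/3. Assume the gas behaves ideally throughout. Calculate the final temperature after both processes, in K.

1040 K

T₁ = P₁V₁/(nR) = 479×29.7/(2.09×8.314) = 819 K.
Step 1 — Adiabatic: T₂/T₁ = (P₂/P₁)^((γ−1)/γ) ⇒ T₂ = 819×(4.45)^0.400 = 1490 K; V₂ = 12.1 L.
ΔU = nCvΔT = 2.09×12.5×(1490−819) = 17400 J.
Q = 0 for an adiabatic process, so W = −ΔU = -17400 J.
State after step 1: P = 2130 kPa, V = 12.1 L, T = 1490 K.
Step 2 — Polytropic n=1.24: T₂ = T₁(V₁/V₂)^(n−1) = 1490×(0.222)^0.24 = 1040 K; P₂ = P₁(V₁/V₂)^n = 329 kPa.
W = (P₁V₁−P₂V₂)/(n−1) = (2130×12.1−329×54.7)/0.24 = 32700 J.
ΔU = nCvΔT = 2.09×12.5×(1040−1490) = -11800 J.
Q = ΔU + W = 20900 J.
Net over both steps: W = 15200 J, Q = 20900 J, ΔU = 5660 J.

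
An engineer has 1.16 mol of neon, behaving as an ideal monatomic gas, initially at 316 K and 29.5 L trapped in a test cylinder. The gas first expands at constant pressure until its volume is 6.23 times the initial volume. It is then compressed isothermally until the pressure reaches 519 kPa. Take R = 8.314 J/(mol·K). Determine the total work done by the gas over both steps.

-14700 J

P₁ = nRT₁/V₁ = 1.16×8.314×316/29.5 = 103 kPa.
Step 1 — Isobaric: P stays 103 kPa; V/T = const ⇒ T₂ = 1970 K, V₂ = 184 L.
W = PΔV = 103×(184−29.5) kPa·L = 15900 J.
ΔU = nCvΔT = 1.16×12.5×(1970−316) = 23900 J.
Q = ΔU + W = nCpΔT = 39800 J.
State after step 1: P = 103 kPa, V = 184 L, T = 1970 K.
Step 2 — Isothermal: T stays 1970 K; PV = const ⇒ V₂ = 36.6 L, P₂ = 519 kPa.
ΔU = 0 (ideal gas, T constant).
W = nRT ln(V₂/V₁) = 1.16×8.314×1970×ln(0.199) = -30600 J.
Q = ΔU + W = -30600 J.
Net over both steps: W = -14700 J, Q = 9200 J, ΔU = 23900 J.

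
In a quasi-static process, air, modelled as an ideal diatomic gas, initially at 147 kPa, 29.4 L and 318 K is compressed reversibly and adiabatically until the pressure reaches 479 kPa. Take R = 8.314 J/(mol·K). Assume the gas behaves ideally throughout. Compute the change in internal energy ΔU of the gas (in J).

4340 J

n = P₁V₁/(RT₁) = 147×29.4/(8.314×318) = 1.63 mol.
Adiabatic: T₂/T₁ = (P₂/P₁)^((γ−1)/γ) ⇒ T₂ = 318×(3.26)^0.286 = 446 K; V₂ = 12.6 L.
For an ideal gas ΔU = nCvΔT with Cv = (5/2)R = 20.8 J/(mol·K).
ΔU = 1.63×20.8×(446−318) = 4340 J.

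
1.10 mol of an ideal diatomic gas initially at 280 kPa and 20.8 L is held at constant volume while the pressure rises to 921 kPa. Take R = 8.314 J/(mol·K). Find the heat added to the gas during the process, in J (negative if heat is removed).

33300 J

T₁ = P₁V₁/(nR) = 280×20.8/(1.10×8.314) = 637 K.
Isochoric: V stays 20.8 L; P/T = const ⇒ T₂ = 2090 K, P₂ = 921 kPa.
W = 0 (no volume change).
ΔU = nCvΔT = 1.10×20.8×(2090−637) = 33300 J.
Q = ΔU = 33300 J.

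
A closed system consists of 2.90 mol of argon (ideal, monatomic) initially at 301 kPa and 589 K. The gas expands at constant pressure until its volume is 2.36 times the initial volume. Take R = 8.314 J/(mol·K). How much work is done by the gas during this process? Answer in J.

V₁ = nRT₁/P₁ = 2.90×8.314×589/301 = 47.2 L.
Isobaric: P stays 301 kPa; V/T = const ⇒ T₂ = 1390 K, V₂ = 111 L.
W = PΔV = 301×(111−47.2) kPa·L = 19300 J.

19300 J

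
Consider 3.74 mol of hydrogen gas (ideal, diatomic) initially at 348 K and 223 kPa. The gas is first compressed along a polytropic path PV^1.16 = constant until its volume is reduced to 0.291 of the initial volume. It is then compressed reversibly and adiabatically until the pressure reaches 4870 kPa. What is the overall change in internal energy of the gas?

25800 J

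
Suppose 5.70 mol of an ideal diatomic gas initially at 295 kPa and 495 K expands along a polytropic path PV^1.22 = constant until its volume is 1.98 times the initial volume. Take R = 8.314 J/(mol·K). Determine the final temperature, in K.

426 K

V₁ = nRT₁/P₁ = 5.70×8.314×495/295 = 79.5 L.
Polytropic n=1.22: T₂ = T₁(V₁/V₂)^(n−1) = 495×(0.505)^0.22 = 426 K; P₂ = P₁(V₁/V₂)^n = 128 kPa.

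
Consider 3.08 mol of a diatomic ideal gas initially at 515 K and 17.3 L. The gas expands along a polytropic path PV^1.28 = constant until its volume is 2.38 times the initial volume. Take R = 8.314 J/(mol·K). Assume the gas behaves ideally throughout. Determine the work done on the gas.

P₁ = nRT₁/V₁ = 3.08×8.314×515/17.3 = 762 kPa.
Polytropic n=1.28: T₂ = T₁(V₁/V₂)^(n−1) = 515×(0.420)^0.28 = 404 K; P₂ = P₁(V₁/V₂)^n = 251 kPa.
W = (P₁V₁−P₂V₂)/(n−1) = (762×17.3−251×41.2)/0.28 = 10200 J.
Work done on the gas = −W_by = -10200 J.

-10200 J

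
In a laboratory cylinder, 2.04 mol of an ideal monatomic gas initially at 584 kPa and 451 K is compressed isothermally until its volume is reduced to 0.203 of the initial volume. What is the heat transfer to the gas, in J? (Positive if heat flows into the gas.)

V₁ = nRT₁/P₁ = 2.04×8.314×451/584 = 13.1 L.
Isothermal: T stays 451 K; PV = const ⇒ V₂ = 2.66 L, P₂ = 2880 kPa.
ΔU = 0 (ideal gas, T constant).
W = nRT ln(V₂/V₁) = 2.04×8.314×451×ln(0.203) = -12200 J.
Q = ΔU + W = -12200 J.

-12200 J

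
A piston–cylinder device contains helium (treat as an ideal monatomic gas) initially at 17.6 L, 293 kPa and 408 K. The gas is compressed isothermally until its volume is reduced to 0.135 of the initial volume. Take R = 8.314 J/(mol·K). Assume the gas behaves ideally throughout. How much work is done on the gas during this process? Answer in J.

n = P₁V₁/(RT₁) = 293×17.6/(8.314×408) = 1.52 mol.
Isothermal: T stays 408 K; PV = const ⇒ V₂ = 2.38 L, P₂ = 2170 kPa.
W = nRT ln(V₂/V₁) = 1.52×8.314×408×ln(0.135) = -10300 J.
Work done on the gas = −W_by = 10300 J.

10300 J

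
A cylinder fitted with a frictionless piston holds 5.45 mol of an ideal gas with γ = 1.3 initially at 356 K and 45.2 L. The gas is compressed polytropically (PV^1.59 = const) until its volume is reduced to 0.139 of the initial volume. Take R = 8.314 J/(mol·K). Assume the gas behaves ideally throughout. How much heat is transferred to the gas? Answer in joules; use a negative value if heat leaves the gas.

58200 J

P₁ = nRT₁/V₁ = 5.45×8.314×356/45.2 = 357 kPa.
Polytropic n=1.59: T₂ = T₁(V₁/V₂)^(n−1) = 356×(7.19)^0.59 = 1140 K; P₂ = P₁(V₁/V₂)^n = 8220 kPa.
W = (P₁V₁−P₂V₂)/(n−1) = (357×45.2−8220×6.28)/0.59 = -60200 J.
ΔU = nCvΔT = 5.45×27.7×(1140−356) = 118000 J.
Q = ΔU + W = 58200 J.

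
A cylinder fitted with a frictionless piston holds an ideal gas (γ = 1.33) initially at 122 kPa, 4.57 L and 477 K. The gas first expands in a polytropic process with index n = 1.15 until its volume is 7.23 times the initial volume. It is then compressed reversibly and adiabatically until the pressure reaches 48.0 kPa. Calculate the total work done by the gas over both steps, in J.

n = P₁V₁/(RT₁) = 122×4.57/(8.314×477) = 0.141 mol.
Step 1 — Polytropic n=1.15: T₂ = T₁(V₁/V₂)^(n−1) = 477×(0.138)^0.15 = 355 K; P₂ = P₁(V₁/V₂)^n = 12.5 kPa.
W = (P₁V₁−P₂V₂)/(n−1) = (122×4.57−12.5×33.0)/0.15 = 954 J.
ΔU = nCvΔT = 0.141×25.2×(355−477) = -434 J.
Q = ΔU + W = 521 J.
State after step 1: P = 12.5 kPa, V = 33.0 L, T = 355 K.
Step 2 — Adiabatic: T₂/T₁ = (P₂/P₁)^((γ−1)/γ) ⇒ T₂ = 355×(3.83)^0.248 = 495 K; V₂ = 12.0 L.
ΔU = nCvΔT = 0.141×25.2×(495−355) = 496 J.
Q = 0 for an adiabatic process, so W = −ΔU = -496 J.
Net over both steps: W = 458 J, Q = 521 J, ΔU = 62.4 J.

458 J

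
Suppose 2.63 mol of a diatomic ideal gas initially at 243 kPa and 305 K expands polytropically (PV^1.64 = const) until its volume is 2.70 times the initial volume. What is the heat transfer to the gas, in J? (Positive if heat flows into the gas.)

-2940 J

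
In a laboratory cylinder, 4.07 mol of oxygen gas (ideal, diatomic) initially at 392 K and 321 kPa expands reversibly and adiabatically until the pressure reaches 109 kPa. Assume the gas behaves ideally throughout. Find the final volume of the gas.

V₁ = nRT₁/P₁ = 4.07×8.314×392/321 = 41.3 L.
Adiabatic: T₂/T₁ = (P₂/P₁)^((γ−1)/γ) ⇒ T₂ = 392×(0.340)^0.286 = 288 K; V₂ = 89.4 L.

89.4 L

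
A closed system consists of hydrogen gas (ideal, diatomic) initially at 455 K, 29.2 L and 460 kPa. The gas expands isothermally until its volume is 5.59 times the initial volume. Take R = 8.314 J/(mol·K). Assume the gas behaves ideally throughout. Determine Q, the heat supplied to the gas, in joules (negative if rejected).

23100 J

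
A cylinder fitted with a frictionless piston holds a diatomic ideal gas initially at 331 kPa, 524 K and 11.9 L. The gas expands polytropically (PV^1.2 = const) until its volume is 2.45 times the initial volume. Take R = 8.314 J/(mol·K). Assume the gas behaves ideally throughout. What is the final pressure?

Polytropic n=1.2: T₂ = T₁(V₁/V₂)^(n−1) = 524×(0.408)^0.20 = 438 K; P₂ = P₁(V₁/V₂)^n = 113 kPa.

113 kPa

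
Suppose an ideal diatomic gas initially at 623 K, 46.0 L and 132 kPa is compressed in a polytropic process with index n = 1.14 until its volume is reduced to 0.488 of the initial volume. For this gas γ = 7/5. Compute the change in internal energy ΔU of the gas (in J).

1600 J

n = P₁V₁/(RT₁) = 132×46.0/(8.314×623) = 1.17 mol.
Polytropic n=1.14: T₂ = T₁(V₁/V₂)^(n−1) = 623×(2.05)^0.14 = 689 K; P₂ = P₁(V₁/V₂)^n = 299 kPa.
For an ideal gas ΔU = nCvΔT with Cv = (5/2)R = 20.8 J/(mol·K).
ΔU = 1.17×20.8×(689−623) = 1600 J.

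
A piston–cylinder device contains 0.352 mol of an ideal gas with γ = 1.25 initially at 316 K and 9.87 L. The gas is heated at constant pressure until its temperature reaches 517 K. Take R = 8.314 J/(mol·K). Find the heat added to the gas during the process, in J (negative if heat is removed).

P₁ = nRT₁/V₁ = 0.352×8.314×316/9.87 = 93.7 kPa.
Isobaric: P stays 93.7 kPa; V/T = const ⇒ T₂ = 517 K, V₂ = 16.1 L.
W = PΔV = 93.7×(16.1−9.87) kPa·L = 588 J.
ΔU = nCvΔT = 0.352×33.3×(517−316) = 2350 J.
Q = ΔU + W = nCpΔT = 2940 J.

2940 J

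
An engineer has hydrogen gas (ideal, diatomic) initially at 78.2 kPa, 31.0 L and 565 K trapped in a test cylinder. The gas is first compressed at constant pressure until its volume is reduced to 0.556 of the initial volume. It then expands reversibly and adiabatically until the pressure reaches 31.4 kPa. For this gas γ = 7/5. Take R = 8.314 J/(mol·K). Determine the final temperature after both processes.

242 K

n = P₁V₁/(RT₁) = 78.2×31.0/(8.314×565) = 0.516 mol.
Step 1 — Isobaric: P stays 78.2 kPa; V/T = const ⇒ T₂ = 314 K, V₂ = 17.2 L.
W = PΔV = 78.2×(17.2−31.0) kPa·L = -1080 J.
ΔU = nCvΔT = 0.516×20.8×(314−565) = -2690 J.
Q = ΔU + W = nCpΔT = -3770 J.
State after step 1: P = 78.2 kPa, V = 17.2 L, T = 314 K.
Step 2 — Adiabatic: T₂/T₁ = (P₂/P₁)^((γ−1)/γ) ⇒ T₂ = 314×(0.402)^0.286 = 242 K; V₂ = 33.1 L.
ΔU = nCvΔT = 0.516×20.8×(242−314) = -773 J.
Q = 0 for an adiabatic process, so W = −ΔU = 773 J.
Net over both steps: W = -303 J, Q = -3770 J, ΔU = -3460 J.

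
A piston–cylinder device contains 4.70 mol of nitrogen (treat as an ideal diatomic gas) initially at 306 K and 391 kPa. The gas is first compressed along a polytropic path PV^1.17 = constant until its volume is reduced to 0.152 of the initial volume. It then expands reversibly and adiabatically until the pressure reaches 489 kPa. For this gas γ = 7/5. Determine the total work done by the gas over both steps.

V₁ = nRT₁/P₁ = 4.70×8.314×306/391 = 30.6 L.
Step 1 — Polytropic n=1.17: T₂ = T₁(V₁/V₂)^(n−1) = 306×(6.58)^0.17 = 422 K; P₂ = P₁(V₁/V₂)^n = 3540 kPa.
W = (P₁V₁−P₂V₂)/(n−1) = (391×30.6−3540×4.65)/0.17 = -26600 J.
ΔU = nCvΔT = 4.70×20.8×(422−306) = 11300 J.
Q = ΔU + W = -15300 J.
State after step 1: P = 3540 kPa, V = 4.65 L, T = 422 K.
Step 2 — Adiabatic: T₂/T₁ = (P₂/P₁)^((γ−1)/γ) ⇒ T₂ = 422×(0.138)^0.286 = 239 K; V₂ = 19.1 L.
ΔU = nCvΔT = 4.70×20.8×(239−422) = -17800 J.
Q = 0 for an adiabatic process, so W = −ΔU = 17800 J.
Net over both steps: W = -8760 J, Q = -15300 J, ΔU = -6510 J.

-8760 J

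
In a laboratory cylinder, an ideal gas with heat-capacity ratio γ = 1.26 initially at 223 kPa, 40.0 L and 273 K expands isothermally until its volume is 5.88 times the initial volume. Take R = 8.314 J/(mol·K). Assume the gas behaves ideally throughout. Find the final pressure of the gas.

Isothermal: T stays 273 K; PV = const ⇒ V₂ = 235 L, P₂ = 37.9 kPa.

37.9 kPa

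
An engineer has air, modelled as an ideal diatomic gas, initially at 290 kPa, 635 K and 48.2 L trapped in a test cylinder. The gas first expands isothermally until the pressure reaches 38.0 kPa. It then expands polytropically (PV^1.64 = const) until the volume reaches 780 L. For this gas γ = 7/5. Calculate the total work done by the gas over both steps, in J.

36700 J

n = P₁V₁/(RT₁) = 290×48.2/(8.314×635) = 2.65 mol.
Step 1 — Isothermal: T stays 635 K; PV = const ⇒ V₂ = 368 L, P₂ = 38.0 kPa.
ΔU = 0 (ideal gas, T constant).
W = nRT ln(V₂/V₁) = 2.65×8.314×635×ln(7.63) = 28400 J.
Q = ΔU + W = 28400 J.
State after step 1: P = 38.0 kPa, V = 368 L, T = 635 K.
Step 2 — Polytropic n=1.64: T₂ = T₁(V₁/V₂)^(n−1) = 635×(0.472)^0.64 = 393 K; P₂ = P₁(V₁/V₂)^n = 11.1 kPa.
W = (P₁V₁−P₂V₂)/(n−1) = (38.0×368−11.1×780)/0.64 = 8340 J.
ΔU = nCvΔT = 2.65×20.8×(393−635) = -13300 J.
Q = ΔU + W = -5000 J.
Net over both steps: W = 36700 J, Q = 23400 J, ΔU = -13300 J.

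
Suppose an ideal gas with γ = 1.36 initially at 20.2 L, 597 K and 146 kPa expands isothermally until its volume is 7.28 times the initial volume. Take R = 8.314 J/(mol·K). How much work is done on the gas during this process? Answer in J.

n = P₁V₁/(RT₁) = 146×20.2/(8.314×597) = 0.594 mol.
Isothermal: T stays 597 K; PV = const ⇒ V₂ = 147 L, P₂ = 20.1 kPa.
W = nRT ln(V₂/V₁) = 0.594×8.314×597×ln(7.28) = 5850 J.
Work done on the gas = −W_by = -5850 J.

-5850 J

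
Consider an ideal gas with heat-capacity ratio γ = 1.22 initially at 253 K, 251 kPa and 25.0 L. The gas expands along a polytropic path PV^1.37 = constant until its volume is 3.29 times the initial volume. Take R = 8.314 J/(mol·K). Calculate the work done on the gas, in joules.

n = P₁V₁/(RT₁) = 251×25.0/(8.314×253) = 2.98 mol.
Polytropic n=1.37: T₂ = T₁(V₁/V₂)^(n−1) = 253×(0.304)^0.37 = 163 K; P₂ = P₁(V₁/V₂)^n = 49.1 kPa.
W = (P₁V₁−P₂V₂)/(n−1) = (251×25.0−49.1×82.2)/0.37 = 6040 J.
Work done on the gas = −W_by = -6040 J.

-6040 J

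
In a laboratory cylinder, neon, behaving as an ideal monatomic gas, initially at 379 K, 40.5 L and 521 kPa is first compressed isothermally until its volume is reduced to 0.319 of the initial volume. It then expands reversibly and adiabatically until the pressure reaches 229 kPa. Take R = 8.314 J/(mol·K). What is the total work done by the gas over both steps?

n = P₁V₁/(RT₁) = 521×40.5/(8.314×379) = 6.70 mol.
Step 1 — Isothermal: T stays 379 K; PV = const ⇒ V₂ = 12.9 L, P₂ = 1630 kPa.
ΔU = 0 (ideal gas, T constant).
W = nRT ln(V₂/V₁) = 6.70×8.314×379×ln(0.319) = -24100 J.
Q = ΔU + W = -24100 J.
State after step 1: P = 1630 kPa, V = 12.9 L, T = 379 K.
Step 2 — Adiabatic: T₂/T₁ = (P₂/P₁)^((γ−1)/γ) ⇒ T₂ = 379×(0.140)^0.400 = 173 K; V₂ = 42.0 L.
ΔU = nCvΔT = 6.70×12.5×(173−379) = -17200 J.
Q = 0 for an adiabatic process, so W = −ΔU = 17200 J.
Net over both steps: W = -6880 J, Q = -24100 J, ΔU = -17200 J.

-6880 J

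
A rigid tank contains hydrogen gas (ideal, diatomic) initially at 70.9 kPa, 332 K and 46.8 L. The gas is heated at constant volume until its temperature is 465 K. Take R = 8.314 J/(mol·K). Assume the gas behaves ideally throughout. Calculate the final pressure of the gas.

99.3 kPa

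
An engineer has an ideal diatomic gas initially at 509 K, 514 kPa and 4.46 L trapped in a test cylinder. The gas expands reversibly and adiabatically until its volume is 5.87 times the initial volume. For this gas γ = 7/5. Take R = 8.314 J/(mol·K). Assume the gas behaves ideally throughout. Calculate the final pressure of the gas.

Adiabatic: TV^(γ−1) = const ⇒ T₂ = 509×(0.170)^0.400 = 251 K; PV^γ = const ⇒ P₂ = 43.1 kPa.

43.1 kPa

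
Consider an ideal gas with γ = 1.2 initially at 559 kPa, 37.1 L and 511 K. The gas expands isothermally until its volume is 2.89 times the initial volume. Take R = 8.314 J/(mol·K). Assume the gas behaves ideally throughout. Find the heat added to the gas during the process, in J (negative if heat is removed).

n = P₁V₁/(RT₁) = 559×37.1/(8.314×511) = 4.88 mol.
Isothermal: T stays 511 K; PV = const ⇒ V₂ = 107 L, P₂ = 193 kPa.
ΔU = 0 (ideal gas, T constant).
W = nRT ln(V₂/V₁) = 4.88×8.314×511×ln(2.89) = 22000 J.
Q = ΔU + W = 22000 J.

22000 J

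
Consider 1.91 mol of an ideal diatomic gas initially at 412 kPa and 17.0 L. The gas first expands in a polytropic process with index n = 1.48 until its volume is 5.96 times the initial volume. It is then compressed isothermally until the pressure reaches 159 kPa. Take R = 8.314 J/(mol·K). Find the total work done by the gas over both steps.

3370 J

T₁ = P₁V₁/(nR) = 412×17.0/(1.91×8.314) = 441 K.
Step 1 — Polytropic n=1.48: T₂ = T₁(V₁/V₂)^(n−1) = 441×(0.168)^0.48 = 187 K; P₂ = P₁(V₁/V₂)^n = 29.3 kPa.
W = (P₁V₁−P₂V₂)/(n−1) = (412×17.0−29.3×101)/0.48 = 8400 J.
ΔU = nCvΔT = 1.91×20.8×(187−441) = -10100 J.
Q = ΔU + W = -1680 J.
State after step 1: P = 29.3 kPa, V = 101 L, T = 187 K.
Step 2 — Isothermal: T stays 187 K; PV = const ⇒ V₂ = 18.7 L, P₂ = 159 kPa.
ΔU = 0 (ideal gas, T constant).
W = nRT ln(V₂/V₁) = 1.91×8.314×187×ln(0.185) = -5020 J.
Q = ΔU + W = -5020 J.
Net over both steps: W = 3370 J, Q = -6700 J, ΔU = -10100 J.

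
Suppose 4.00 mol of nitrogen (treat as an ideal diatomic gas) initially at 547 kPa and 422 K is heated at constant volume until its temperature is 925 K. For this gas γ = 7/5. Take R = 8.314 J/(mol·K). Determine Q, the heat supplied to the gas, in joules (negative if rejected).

V₁ = nRT₁/P₁ = 4.00×8.314×422/547 = 25.7 L.
Isochoric: V stays 25.7 L; P/T = const ⇒ T₂ = 925 K, P₂ = 1200 kPa.
W = 0 (no volume change).
ΔU = nCvΔT = 4.00×20.8×(925−422) = 41800 J.
Q = ΔU = 41800 J.

41800 J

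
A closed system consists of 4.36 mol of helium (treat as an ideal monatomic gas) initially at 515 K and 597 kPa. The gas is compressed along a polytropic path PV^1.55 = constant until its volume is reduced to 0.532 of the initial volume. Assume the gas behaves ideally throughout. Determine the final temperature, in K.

V₁ = nRT₁/P₁ = 4.36×8.314×515/597 = 31.3 L.
Polytropic n=1.55: T₂ = T₁(V₁/V₂)^(n−1) = 515×(1.88)^0.55 = 729 K; P₂ = P₁(V₁/V₂)^n = 1590 kPa.

729 K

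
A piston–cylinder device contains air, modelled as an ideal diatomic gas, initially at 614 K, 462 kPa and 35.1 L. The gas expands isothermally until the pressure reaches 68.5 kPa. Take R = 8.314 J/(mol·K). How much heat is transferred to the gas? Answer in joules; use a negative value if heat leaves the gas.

31000 J

n = P₁V₁/(RT₁) = 462×35.1/(8.314×614) = 3.18 mol.
Isothermal: T stays 614 K; PV = const ⇒ V₂ = 237 L, P₂ = 68.5 kPa.
ΔU = 0 (ideal gas, T constant).
W = nRT ln(V₂/V₁) = 3.18×8.314×614×ln(6.74) = 31000 J.
Q = ΔU + W = 31000 J.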